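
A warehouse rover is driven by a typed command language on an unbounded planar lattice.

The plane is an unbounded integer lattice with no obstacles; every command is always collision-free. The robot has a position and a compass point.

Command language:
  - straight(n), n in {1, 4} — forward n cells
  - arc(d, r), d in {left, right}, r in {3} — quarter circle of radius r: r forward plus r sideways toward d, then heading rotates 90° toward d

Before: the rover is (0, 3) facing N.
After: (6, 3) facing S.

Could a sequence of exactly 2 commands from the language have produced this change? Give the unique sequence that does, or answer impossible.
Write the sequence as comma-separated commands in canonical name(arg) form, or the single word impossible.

key: cell and facing (now S) both changed — the 2 commands mix motion and turning
from: (0, 3) facing N
t=1 arc(right, 3) ⇒ (3, 6) facing E
t=2 arc(right, 3) ⇒ (6, 3) facing S
all 16 alternatives checked — unique.

arc(right, 3), arc(right, 3)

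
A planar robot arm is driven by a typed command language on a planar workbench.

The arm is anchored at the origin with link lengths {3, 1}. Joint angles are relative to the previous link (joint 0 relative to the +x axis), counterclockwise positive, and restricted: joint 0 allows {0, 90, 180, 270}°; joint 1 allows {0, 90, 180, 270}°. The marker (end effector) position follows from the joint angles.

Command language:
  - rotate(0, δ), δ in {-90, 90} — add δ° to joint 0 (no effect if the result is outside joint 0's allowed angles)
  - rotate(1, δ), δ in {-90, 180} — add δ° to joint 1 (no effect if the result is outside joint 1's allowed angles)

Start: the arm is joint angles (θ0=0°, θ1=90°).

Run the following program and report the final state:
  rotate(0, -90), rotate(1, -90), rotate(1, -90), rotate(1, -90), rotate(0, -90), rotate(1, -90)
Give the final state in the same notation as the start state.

joint angles (θ0=180°, θ1=90°)

initial: joint angles (θ0=0°, θ1=90°)
1. rotate(0, -90) → joint angles (θ0=270°, θ1=90°)
2. rotate(1, -90) → joint angles (θ0=270°, θ1=0°)
3. rotate(1, -90) → joint angles (θ0=270°, θ1=270°)
4. rotate(1, -90) → joint angles (θ0=270°, θ1=180°)
5. rotate(0, -90) → joint angles (θ0=180°, θ1=180°)
6. rotate(1, -90) → joint angles (θ0=180°, θ1=90°)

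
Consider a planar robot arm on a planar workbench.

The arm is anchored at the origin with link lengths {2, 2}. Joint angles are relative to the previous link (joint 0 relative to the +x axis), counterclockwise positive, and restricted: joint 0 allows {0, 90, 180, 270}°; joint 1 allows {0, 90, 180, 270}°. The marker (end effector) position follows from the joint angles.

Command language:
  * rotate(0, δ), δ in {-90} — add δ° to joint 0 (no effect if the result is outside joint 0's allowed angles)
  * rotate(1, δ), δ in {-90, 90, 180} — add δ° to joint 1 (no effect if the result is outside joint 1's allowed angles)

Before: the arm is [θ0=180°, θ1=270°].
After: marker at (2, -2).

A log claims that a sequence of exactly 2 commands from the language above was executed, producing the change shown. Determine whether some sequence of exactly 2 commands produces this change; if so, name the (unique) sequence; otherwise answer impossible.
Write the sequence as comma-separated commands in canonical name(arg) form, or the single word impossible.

initial: [θ0=180°, θ1=270°]
[1] after rotate(0, -90): [θ0=90°, θ1=270°]
[2] after rotate(0, -90): [θ0=0°, θ1=270°]
uniquely the one of 16 2-step routes that fits.

rotate(0, -90), rotate(0, -90)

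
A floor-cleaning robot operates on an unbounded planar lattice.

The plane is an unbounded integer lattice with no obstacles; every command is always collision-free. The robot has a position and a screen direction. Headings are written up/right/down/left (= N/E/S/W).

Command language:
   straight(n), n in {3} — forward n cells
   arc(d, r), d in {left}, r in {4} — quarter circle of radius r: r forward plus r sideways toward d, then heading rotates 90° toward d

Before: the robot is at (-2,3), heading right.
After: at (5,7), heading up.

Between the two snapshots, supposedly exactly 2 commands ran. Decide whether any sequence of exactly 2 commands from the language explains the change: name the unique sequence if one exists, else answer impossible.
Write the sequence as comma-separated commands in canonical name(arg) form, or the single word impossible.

key: order matters: swapping straight(3) and arc(left, 4) lands elsewhere
from: at (-2,3), heading right
[1] after straight(3): at (1,3), heading right
[2] after arc(left, 4): at (5,7), heading up
no other 2-command option fits: unique.

straight(3), arc(left, 4)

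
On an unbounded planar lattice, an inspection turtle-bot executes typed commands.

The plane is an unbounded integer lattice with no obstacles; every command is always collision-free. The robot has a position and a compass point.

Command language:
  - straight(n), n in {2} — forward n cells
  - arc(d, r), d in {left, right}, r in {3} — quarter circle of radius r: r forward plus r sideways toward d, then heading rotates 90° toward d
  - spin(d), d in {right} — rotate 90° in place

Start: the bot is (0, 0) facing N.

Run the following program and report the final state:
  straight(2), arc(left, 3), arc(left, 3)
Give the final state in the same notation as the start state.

(-6, 2) facing S

from: (0, 0) facing N
t=1 straight(2) ⇒ (0, 2) facing N
t=2 arc(left, 3) ⇒ (-3, 5) facing W
t=3 arc(left, 3) ⇒ (-6, 2) facing S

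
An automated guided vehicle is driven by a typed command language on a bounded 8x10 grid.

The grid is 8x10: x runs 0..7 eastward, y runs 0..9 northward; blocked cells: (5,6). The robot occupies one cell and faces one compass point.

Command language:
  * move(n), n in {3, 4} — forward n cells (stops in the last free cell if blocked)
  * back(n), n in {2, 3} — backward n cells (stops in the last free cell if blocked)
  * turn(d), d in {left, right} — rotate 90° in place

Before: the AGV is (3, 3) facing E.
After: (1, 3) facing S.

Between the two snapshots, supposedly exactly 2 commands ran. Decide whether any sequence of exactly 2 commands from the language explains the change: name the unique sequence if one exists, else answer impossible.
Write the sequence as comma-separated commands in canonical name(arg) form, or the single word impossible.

back(2), turn(right)

key: cell and facing (now S) both changed — the 2 commands mix motion and turning
begin: (3, 3) facing E
[1] after back(2): (1, 3) facing E
[2] after turn(right): (1, 3) facing S
no other 2-command option fits: unique.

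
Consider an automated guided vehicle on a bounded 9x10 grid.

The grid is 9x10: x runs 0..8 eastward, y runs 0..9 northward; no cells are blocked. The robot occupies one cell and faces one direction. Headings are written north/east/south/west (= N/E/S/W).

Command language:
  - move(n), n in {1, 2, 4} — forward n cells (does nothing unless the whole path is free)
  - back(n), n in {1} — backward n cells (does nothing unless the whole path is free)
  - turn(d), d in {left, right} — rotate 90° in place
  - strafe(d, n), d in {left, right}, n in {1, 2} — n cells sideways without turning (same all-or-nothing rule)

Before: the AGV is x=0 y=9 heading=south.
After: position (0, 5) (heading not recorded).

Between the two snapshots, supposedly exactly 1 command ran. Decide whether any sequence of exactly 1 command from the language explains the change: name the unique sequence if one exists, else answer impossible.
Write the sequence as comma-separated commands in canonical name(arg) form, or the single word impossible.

from: x=0 y=9 heading=south
1. move(4) → x=0 y=5 heading=south
no rival 1-sequence matches.

move(4)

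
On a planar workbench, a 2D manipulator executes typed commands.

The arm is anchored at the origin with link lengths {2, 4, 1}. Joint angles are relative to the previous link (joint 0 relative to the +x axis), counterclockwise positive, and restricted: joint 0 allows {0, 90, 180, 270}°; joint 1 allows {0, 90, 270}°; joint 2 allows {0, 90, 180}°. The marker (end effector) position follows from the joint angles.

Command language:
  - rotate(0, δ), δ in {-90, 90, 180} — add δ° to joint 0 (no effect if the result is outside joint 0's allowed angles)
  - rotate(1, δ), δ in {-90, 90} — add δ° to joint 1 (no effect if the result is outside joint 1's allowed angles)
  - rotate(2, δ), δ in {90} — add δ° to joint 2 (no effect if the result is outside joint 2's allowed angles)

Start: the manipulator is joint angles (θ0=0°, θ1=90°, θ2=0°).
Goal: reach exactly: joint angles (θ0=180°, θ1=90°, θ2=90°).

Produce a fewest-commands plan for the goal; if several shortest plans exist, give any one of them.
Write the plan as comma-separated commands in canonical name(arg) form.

t0: joint angles (θ0=0°, θ1=90°, θ2=0°)
[1] after rotate(2, 90): joint angles (θ0=0°, θ1=90°, θ2=90°)
[2] after rotate(0, 180): joint angles (θ0=180°, θ1=90°, θ2=90°)
shorter routes all fall short; 2 is best.

rotate(2, 90), rotate(0, 180)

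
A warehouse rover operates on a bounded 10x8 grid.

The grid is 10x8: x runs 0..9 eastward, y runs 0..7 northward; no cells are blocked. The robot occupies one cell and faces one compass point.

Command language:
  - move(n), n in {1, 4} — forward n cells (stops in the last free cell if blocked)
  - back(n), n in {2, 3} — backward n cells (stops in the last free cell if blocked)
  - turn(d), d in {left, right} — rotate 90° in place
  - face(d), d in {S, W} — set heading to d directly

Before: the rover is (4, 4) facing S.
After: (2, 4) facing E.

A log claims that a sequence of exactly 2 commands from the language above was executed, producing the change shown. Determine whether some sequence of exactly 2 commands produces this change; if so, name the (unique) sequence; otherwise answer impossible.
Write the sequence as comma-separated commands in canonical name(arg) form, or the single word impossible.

key: running back(2) before turn(left) would end elsewhere — order is forced
begin: (4, 4) facing S
[1] after turn(left): (4, 4) facing E
[2] after back(2): (2, 4) facing E
no rival 2-sequence matches.

turn(left), back(2)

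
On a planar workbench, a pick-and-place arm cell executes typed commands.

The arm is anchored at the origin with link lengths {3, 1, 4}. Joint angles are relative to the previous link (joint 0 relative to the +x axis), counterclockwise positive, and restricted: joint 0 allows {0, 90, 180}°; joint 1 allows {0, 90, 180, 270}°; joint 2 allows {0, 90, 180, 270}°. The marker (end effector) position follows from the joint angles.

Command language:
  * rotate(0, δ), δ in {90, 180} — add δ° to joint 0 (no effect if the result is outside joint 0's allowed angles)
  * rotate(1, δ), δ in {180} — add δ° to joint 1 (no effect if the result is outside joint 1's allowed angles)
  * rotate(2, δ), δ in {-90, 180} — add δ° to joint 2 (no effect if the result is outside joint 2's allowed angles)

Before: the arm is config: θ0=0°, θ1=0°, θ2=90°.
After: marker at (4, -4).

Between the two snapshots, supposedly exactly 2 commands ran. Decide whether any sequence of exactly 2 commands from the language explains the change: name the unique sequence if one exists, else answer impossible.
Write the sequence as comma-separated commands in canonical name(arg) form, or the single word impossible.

initial: config: θ0=0°, θ1=0°, θ2=90°
step 1 (rotate(2, -90)): config: θ0=0°, θ1=0°, θ2=0°
step 2 (rotate(2, -90)): config: θ0=0°, θ1=0°, θ2=270°
no rival 2-sequence matches.

rotate(2, -90), rotate(2, -90)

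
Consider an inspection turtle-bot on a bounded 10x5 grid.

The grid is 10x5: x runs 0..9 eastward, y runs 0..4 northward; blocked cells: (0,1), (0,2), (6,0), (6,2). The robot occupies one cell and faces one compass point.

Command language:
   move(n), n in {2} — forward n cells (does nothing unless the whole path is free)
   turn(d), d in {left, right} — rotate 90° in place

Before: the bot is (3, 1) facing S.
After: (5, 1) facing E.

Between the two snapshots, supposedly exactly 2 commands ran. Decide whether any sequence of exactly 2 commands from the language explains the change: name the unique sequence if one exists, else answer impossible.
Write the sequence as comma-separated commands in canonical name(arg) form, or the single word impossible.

key: order matters: swapping turn(left) and move(2) lands elsewhere
begin: (3, 1) facing S
step 1 (turn(left)): (3, 1) facing E
step 2 (move(2)): (5, 1) facing E
uniquely the one of 9 2-step routes that fits.

turn(left), move(2)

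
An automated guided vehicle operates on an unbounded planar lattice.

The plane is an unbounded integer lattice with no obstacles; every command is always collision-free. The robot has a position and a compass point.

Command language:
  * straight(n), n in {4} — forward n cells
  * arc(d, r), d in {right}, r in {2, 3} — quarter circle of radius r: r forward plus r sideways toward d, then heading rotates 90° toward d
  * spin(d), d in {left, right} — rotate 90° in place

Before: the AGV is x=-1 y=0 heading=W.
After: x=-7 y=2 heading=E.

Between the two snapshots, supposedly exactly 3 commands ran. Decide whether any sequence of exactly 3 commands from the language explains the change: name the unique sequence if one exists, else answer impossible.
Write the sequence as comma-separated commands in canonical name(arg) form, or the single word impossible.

straight(4), arc(right, 2), spin(right)

key: cell and facing (now E) both changed — the 3 commands mix motion and turning
initial: x=-1 y=0 heading=W
step 1 (straight(4)): x=-5 y=0 heading=W
step 2 (arc(right, 2)): x=-7 y=2 heading=N
step 3 (spin(right)): x=-7 y=2 heading=E
all 125 alternatives checked — unique.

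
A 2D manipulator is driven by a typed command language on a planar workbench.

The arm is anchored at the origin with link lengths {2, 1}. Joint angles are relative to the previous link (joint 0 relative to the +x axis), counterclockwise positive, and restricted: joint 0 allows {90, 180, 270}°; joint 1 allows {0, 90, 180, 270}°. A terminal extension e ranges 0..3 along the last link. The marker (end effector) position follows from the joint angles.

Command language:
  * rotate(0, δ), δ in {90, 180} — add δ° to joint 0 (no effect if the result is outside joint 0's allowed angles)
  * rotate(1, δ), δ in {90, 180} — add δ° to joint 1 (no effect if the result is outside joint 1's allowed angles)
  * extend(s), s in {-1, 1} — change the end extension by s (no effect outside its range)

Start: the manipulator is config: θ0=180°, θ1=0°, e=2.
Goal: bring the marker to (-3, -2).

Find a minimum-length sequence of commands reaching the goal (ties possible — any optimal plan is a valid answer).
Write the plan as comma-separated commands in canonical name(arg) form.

initial: config: θ0=180°, θ1=0°, e=2
1. rotate(1, 180) → config: θ0=180°, θ1=180°, e=2
2. rotate(1, 90) → config: θ0=180°, θ1=270°, e=2
3. rotate(0, 90) → config: θ0=270°, θ1=270°, e=2
minimal: 3 command(s), checked below 3.

rotate(1, 180), rotate(1, 90), rotate(0, 90)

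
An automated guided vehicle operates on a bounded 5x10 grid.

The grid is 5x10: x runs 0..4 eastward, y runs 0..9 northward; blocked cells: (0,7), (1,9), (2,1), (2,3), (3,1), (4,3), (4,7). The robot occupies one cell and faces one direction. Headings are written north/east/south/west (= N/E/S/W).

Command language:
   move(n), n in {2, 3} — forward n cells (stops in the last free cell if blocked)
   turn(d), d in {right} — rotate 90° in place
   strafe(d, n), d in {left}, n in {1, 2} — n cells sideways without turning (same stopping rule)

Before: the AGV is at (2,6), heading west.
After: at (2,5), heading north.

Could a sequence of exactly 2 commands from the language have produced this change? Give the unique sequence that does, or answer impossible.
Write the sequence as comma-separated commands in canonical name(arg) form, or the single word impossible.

strafe(left, 1), turn(right)

key: order matters: swapping strafe(left, 1) and turn(right) lands elsewhere
t0: at (2,6), heading west
[1] after strafe(left, 1): at (2,5), heading west
[2] after turn(right): at (2,5), heading north
no rival 2-sequence matches.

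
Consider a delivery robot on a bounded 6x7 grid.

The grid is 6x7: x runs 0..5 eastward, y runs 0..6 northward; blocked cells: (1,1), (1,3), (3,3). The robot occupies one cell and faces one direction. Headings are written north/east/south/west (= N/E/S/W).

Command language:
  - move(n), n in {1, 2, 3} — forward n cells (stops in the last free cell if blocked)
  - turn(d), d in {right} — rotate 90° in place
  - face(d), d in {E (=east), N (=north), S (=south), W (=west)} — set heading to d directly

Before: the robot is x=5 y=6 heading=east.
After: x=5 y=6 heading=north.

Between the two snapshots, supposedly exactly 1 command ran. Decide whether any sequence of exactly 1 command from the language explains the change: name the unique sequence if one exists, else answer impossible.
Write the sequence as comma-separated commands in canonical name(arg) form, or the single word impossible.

face(N)

key: (5,6) unchanged — the single command moves nothing
initial: x=5 y=6 heading=east
1. face(N) → x=5 y=6 heading=north
uniquely the one of 8 1-step routes that fits.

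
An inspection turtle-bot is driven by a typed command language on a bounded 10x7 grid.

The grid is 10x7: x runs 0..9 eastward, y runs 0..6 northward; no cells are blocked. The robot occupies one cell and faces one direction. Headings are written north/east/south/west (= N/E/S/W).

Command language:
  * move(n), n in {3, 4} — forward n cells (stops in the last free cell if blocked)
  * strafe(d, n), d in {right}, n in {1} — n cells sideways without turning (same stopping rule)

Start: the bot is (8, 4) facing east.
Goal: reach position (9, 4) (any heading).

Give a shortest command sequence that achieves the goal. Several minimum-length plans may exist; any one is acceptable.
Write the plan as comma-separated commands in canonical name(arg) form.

start: (8, 4) facing east
[1] after move(3): (9, 4) facing east
nothing shorter than 1 reaches the goal.

move(3)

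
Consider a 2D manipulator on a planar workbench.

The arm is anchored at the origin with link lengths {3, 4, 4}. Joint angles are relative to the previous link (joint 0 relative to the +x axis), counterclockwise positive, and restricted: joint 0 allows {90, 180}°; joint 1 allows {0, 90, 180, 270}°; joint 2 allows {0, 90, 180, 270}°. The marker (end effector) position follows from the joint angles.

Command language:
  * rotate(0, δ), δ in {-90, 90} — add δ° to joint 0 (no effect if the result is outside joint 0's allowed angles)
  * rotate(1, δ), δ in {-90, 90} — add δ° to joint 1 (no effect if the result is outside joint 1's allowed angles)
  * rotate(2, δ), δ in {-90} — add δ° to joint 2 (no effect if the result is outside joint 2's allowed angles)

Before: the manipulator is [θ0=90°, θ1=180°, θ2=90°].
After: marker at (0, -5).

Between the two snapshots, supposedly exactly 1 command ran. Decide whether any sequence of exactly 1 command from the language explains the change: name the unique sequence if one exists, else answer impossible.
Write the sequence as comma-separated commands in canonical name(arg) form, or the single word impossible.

rotate(2, -90)

initial: [θ0=90°, θ1=180°, θ2=90°]
[1] after rotate(2, -90): [θ0=90°, θ1=180°, θ2=0°]
no rival 1-sequence matches.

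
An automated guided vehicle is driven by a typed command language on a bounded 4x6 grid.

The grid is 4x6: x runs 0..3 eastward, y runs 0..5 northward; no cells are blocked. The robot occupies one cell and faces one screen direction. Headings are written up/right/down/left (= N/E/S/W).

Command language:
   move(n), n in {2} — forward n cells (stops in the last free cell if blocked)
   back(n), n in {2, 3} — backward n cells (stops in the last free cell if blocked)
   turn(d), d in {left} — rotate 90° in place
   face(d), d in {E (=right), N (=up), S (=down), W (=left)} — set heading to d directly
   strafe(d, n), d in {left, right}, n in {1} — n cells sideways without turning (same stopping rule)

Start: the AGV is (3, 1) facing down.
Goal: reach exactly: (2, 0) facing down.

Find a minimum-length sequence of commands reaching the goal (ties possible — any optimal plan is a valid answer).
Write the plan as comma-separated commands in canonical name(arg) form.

strafe(right, 1), move(2)

start: (3, 1) facing down
[1] after strafe(right, 1): (2, 1) facing down
[2] after move(2): (2, 0) facing down
minimal: 2 command(s), checked below 2.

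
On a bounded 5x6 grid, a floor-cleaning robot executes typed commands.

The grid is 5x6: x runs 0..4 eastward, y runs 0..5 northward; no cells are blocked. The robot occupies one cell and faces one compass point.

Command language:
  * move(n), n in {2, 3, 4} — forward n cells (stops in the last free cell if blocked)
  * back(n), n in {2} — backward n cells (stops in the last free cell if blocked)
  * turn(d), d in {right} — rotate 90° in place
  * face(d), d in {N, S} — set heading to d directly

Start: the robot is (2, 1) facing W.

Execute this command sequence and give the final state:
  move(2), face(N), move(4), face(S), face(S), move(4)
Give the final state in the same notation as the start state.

start: (2, 1) facing W
t=1 move(2) ⇒ (0, 1) facing W
t=2 face(N) ⇒ (0, 1) facing N
t=3 move(4) ⇒ (0, 5) facing N
t=4 face(S) ⇒ (0, 5) facing S
t=5 face(S) ⇒ (0, 5) facing S
t=6 move(4) ⇒ (0, 1) facing S

(0, 1) facing S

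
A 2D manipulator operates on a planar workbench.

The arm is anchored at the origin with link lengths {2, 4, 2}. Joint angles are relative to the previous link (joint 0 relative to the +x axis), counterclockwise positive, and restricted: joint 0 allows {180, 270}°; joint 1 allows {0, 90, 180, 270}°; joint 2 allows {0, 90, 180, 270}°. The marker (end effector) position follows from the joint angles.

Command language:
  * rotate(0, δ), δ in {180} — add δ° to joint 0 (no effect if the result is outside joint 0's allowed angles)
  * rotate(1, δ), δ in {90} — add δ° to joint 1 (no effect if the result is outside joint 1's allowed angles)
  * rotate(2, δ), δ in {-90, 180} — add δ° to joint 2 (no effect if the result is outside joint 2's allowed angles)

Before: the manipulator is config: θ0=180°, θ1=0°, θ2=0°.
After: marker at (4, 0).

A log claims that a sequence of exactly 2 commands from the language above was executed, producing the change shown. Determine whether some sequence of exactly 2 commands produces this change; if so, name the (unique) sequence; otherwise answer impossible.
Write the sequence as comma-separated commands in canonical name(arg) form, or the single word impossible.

rotate(1, 90), rotate(1, 90)

start: config: θ0=180°, θ1=0°, θ2=0°
[1] after rotate(1, 90): config: θ0=180°, θ1=90°, θ2=0°
[2] after rotate(1, 90): config: θ0=180°, θ1=180°, θ2=0°
all 16 alternatives checked — unique.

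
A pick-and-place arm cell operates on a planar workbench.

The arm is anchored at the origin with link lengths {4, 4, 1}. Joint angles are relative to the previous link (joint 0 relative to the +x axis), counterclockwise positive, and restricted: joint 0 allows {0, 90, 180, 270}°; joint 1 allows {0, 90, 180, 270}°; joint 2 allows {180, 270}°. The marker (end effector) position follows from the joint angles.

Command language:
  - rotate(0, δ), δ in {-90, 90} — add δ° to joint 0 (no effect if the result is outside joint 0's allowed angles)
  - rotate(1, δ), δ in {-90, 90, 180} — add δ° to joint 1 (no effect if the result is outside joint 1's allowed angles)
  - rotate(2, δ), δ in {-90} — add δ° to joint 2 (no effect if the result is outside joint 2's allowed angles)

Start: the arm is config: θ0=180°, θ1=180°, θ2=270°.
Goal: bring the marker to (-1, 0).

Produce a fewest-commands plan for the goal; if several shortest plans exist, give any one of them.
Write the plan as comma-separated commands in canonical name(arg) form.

rotate(0, -90)

t0: config: θ0=180°, θ1=180°, θ2=270°
[1] after rotate(0, -90): config: θ0=90°, θ1=180°, θ2=270°
shorter routes all fall short; 1 is best.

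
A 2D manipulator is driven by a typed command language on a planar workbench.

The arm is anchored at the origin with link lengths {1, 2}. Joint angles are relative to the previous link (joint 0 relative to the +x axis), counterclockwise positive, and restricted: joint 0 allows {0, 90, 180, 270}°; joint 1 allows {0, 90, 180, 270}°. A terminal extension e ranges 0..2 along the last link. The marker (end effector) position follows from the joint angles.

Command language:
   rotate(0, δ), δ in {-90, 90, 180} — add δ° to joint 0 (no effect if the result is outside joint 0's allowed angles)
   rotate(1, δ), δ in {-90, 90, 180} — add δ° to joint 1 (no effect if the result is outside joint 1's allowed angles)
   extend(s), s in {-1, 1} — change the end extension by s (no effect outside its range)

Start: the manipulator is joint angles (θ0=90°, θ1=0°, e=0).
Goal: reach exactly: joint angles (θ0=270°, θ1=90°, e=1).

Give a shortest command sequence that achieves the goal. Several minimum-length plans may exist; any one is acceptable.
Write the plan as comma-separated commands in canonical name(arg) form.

extend(1), rotate(0, 180), rotate(1, 90)

start: joint angles (θ0=90°, θ1=0°, e=0)
[1] after extend(1): joint angles (θ0=90°, θ1=0°, e=1)
[2] after rotate(0, 180): joint angles (θ0=270°, θ1=0°, e=1)
[3] after rotate(1, 90): joint angles (θ0=270°, θ1=90°, e=1)
no 2-step plan works, so 3 is optimal.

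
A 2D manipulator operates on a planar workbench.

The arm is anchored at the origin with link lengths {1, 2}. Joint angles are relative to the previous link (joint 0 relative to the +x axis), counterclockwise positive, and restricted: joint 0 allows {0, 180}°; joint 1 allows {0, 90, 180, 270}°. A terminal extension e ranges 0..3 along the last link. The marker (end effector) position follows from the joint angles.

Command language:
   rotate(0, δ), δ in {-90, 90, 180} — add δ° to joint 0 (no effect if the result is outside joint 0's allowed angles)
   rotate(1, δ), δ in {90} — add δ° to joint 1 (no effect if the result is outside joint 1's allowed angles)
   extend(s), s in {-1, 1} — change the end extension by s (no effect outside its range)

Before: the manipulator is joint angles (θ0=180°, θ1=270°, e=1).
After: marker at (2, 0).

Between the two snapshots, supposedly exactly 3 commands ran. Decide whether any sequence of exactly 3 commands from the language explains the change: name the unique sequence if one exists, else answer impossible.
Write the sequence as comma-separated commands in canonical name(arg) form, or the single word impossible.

rotate(1, 90), rotate(1, 90), rotate(1, 90)

start: joint angles (θ0=180°, θ1=270°, e=1)
1. rotate(1, 90) → joint angles (θ0=180°, θ1=0°, e=1)
2. rotate(1, 90) → joint angles (θ0=180°, θ1=90°, e=1)
3. rotate(1, 90) → joint angles (θ0=180°, θ1=180°, e=1)
no other 3-command option fits: unique.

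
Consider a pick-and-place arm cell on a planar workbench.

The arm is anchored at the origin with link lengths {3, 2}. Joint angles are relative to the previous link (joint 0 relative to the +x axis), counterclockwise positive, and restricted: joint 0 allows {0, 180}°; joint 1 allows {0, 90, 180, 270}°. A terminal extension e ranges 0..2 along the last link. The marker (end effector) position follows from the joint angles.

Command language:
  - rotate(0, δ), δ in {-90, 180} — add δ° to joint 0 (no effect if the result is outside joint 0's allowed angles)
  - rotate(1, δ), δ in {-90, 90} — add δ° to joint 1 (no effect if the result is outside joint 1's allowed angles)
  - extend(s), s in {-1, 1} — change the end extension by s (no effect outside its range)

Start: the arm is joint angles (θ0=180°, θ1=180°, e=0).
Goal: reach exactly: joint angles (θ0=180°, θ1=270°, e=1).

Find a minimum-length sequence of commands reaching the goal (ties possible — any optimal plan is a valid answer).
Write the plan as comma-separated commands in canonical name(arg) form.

from: joint angles (θ0=180°, θ1=180°, e=0)
step 1 (rotate(1, 90)): joint angles (θ0=180°, θ1=270°, e=0)
step 2 (extend(1)): joint angles (θ0=180°, θ1=270°, e=1)
shorter routes all fall short; 2 is best.

rotate(1, 90), extend(1)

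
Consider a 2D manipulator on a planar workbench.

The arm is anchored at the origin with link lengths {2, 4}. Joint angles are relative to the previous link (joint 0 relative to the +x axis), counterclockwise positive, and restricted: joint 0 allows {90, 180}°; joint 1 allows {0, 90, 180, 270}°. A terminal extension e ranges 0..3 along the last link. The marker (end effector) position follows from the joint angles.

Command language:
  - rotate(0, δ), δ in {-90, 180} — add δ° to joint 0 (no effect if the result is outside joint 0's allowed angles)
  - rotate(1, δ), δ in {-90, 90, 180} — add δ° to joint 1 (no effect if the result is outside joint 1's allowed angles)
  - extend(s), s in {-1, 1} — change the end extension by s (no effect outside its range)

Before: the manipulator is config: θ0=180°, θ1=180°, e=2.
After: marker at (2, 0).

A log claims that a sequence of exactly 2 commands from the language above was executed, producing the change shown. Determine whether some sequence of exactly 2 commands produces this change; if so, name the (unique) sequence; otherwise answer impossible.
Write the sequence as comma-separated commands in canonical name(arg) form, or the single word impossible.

extend(-1), extend(-1)

from: config: θ0=180°, θ1=180°, e=2
[1] after extend(-1): config: θ0=180°, θ1=180°, e=1
[2] after extend(-1): config: θ0=180°, θ1=180°, e=0
no other 2-command option fits: unique.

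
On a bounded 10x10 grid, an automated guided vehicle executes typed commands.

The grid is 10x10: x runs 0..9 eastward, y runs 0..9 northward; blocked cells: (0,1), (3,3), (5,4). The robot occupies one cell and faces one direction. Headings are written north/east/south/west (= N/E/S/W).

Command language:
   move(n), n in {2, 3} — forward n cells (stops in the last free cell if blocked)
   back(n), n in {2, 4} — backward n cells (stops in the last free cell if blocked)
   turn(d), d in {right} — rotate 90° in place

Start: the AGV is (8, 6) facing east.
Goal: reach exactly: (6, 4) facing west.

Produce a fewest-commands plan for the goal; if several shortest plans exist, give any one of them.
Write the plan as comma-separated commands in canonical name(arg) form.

back(2), turn(right), move(2), turn(right)

t0: (8, 6) facing east
step 1 (back(2)): (6, 6) facing east
step 2 (turn(right)): (6, 6) facing south
step 3 (move(2)): (6, 4) facing south
step 4 (turn(right)): (6, 4) facing west
shorter routes all fall short; 4 is best.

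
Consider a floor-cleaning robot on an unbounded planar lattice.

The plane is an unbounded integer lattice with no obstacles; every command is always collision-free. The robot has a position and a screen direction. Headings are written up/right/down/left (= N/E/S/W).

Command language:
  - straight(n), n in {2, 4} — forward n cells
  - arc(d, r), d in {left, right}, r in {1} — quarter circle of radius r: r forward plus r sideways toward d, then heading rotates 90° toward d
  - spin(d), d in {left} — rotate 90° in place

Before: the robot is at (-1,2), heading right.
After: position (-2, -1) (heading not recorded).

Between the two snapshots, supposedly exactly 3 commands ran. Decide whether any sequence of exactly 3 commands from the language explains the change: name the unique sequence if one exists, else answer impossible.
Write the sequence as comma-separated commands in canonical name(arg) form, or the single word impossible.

arc(right, 1), arc(right, 1), arc(left, 1)

key: order matters: swapping arc(right, 1) and arc(left, 1) lands elsewhere
from: at (-1,2), heading right
t=1 arc(right, 1) ⇒ at (0,1), heading down
t=2 arc(right, 1) ⇒ at (-1,0), heading left
t=3 arc(left, 1) ⇒ at (-2,-1), heading down
all 125 alternatives checked — unique.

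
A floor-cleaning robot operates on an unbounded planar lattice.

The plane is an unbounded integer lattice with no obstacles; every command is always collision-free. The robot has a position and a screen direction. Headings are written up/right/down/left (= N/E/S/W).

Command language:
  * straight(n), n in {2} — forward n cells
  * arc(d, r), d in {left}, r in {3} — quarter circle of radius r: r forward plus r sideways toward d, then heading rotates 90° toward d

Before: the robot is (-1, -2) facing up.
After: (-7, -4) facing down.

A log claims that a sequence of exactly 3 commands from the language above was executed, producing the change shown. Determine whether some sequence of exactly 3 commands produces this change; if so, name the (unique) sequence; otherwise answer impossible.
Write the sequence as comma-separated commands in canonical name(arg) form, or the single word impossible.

arc(left, 3), arc(left, 3), straight(2)

key: position moved to (-7,-4) AND the heading swung to S — translation plus rotation needed
from: (-1, -2) facing up
step 1 (arc(left, 3)): (-4, 1) facing left
step 2 (arc(left, 3)): (-7, -2) facing down
step 3 (straight(2)): (-7, -4) facing down
all 8 alternatives checked — unique.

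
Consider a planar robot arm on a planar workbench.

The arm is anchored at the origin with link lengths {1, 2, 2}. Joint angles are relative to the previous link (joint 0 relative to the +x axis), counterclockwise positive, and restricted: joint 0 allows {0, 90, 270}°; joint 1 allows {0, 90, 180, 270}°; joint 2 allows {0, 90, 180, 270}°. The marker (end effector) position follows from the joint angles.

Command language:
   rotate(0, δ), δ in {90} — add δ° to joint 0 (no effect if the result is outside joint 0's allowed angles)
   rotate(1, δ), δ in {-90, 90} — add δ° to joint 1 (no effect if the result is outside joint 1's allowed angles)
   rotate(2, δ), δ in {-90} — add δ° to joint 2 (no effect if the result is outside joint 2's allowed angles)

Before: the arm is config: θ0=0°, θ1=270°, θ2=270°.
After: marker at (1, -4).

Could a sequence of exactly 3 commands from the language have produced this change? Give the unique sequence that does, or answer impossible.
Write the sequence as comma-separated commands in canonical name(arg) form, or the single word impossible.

from: config: θ0=0°, θ1=270°, θ2=270°
[1] after rotate(2, -90): config: θ0=0°, θ1=270°, θ2=180°
[2] after rotate(2, -90): config: θ0=0°, θ1=270°, θ2=90°
[3] after rotate(2, -90): config: θ0=0°, θ1=270°, θ2=0°
all 64 alternatives checked — unique.

rotate(2, -90), rotate(2, -90), rotate(2, -90)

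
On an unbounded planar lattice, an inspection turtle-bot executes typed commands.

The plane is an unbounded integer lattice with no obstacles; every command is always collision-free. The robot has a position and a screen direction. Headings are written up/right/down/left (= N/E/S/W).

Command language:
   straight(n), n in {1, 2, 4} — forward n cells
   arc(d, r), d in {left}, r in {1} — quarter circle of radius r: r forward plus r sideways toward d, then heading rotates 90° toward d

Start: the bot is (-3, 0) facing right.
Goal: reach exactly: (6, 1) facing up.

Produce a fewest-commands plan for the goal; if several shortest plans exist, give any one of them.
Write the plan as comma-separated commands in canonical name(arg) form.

straight(4), straight(4), arc(left, 1)

begin: (-3, 0) facing right
t=1 straight(4) ⇒ (1, 0) facing right
t=2 straight(4) ⇒ (5, 0) facing right
t=3 arc(left, 1) ⇒ (6, 1) facing up
minimal: 3 command(s), checked below 3.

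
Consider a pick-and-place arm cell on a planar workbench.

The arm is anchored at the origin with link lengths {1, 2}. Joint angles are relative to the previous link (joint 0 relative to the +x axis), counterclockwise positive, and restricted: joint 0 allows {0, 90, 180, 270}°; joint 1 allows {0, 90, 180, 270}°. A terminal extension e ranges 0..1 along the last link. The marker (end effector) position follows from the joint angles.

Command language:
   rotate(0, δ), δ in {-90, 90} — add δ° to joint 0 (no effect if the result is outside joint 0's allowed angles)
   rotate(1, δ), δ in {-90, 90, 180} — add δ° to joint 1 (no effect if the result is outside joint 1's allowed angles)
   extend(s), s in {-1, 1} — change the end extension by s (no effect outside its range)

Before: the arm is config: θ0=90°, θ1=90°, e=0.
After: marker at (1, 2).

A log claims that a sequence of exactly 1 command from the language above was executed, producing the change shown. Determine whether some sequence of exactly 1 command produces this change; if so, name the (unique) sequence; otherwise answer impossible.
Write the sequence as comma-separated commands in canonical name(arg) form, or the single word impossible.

begin: config: θ0=90°, θ1=90°, e=0
step 1 (rotate(0, -90)): config: θ0=0°, θ1=90°, e=0
all 7 alternatives checked — unique.

rotate(0, -90)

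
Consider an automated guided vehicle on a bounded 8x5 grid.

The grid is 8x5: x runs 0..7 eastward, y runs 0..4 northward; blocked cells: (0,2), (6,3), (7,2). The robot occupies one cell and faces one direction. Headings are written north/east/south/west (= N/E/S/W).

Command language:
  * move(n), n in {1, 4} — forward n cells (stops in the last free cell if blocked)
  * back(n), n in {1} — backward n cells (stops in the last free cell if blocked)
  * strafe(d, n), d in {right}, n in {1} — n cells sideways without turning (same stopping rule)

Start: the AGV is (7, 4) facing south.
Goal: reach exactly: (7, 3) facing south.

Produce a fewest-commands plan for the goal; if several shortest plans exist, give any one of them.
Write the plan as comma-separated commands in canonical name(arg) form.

move(4)

start: (7, 4) facing south
1. move(4) → (7, 3) facing south
minimal: 1 command(s), checked below 1.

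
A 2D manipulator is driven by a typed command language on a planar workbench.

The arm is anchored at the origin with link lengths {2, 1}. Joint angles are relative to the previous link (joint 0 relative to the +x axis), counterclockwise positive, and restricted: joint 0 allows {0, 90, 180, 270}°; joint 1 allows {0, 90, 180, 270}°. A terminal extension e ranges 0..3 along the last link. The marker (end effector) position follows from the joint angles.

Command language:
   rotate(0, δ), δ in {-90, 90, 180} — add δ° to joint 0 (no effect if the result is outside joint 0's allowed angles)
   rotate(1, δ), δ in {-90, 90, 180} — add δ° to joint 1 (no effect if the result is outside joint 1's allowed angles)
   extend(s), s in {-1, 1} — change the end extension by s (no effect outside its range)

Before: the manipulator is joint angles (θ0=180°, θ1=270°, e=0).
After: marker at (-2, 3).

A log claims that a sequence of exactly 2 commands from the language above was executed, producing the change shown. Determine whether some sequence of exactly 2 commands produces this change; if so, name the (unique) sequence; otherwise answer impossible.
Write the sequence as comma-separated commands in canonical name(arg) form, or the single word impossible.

initial: joint angles (θ0=180°, θ1=270°, e=0)
step 1 (extend(1)): joint angles (θ0=180°, θ1=270°, e=1)
step 2 (extend(1)): joint angles (θ0=180°, θ1=270°, e=2)
uniquely the one of 64 2-step routes that fits.

extend(1), extend(1)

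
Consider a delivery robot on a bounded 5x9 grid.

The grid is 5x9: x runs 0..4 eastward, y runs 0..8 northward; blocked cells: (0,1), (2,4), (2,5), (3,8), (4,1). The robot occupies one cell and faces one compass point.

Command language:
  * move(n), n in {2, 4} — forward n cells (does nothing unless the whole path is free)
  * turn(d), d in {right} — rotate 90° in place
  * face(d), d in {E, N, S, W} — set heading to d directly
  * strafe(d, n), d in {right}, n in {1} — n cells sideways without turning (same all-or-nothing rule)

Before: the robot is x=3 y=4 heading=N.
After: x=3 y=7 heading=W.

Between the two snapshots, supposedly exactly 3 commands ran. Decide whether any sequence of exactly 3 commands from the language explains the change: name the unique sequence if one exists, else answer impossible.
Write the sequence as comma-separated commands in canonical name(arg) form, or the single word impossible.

key: order matters: swapping move(2) and strafe(right, 1) lands elsewhere
start: x=3 y=4 heading=N
[1] after move(2): x=3 y=6 heading=N
[2] after face(W): x=3 y=6 heading=W
[3] after strafe(right, 1): x=3 y=7 heading=W
no rival 3-sequence matches.

move(2), face(W), strafe(right, 1)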